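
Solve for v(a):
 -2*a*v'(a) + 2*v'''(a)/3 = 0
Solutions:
 v(a) = C1 + Integral(C2*airyai(3^(1/3)*a) + C3*airybi(3^(1/3)*a), a)


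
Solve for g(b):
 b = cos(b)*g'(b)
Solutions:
 g(b) = C1 + Integral(b/cos(b), b)


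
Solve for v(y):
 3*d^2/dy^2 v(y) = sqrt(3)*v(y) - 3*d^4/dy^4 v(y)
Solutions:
 v(y) = C1*exp(-sqrt(6)*y*sqrt(-3 + sqrt(3)*sqrt(3 + 4*sqrt(3)))/6) + C2*exp(sqrt(6)*y*sqrt(-3 + sqrt(3)*sqrt(3 + 4*sqrt(3)))/6) + C3*sin(sqrt(6)*y*sqrt(3 + sqrt(3)*sqrt(3 + 4*sqrt(3)))/6) + C4*cosh(sqrt(6)*y*sqrt(-sqrt(3)*sqrt(3 + 4*sqrt(3)) - 3)/6)


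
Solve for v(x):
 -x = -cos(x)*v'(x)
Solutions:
 v(x) = C1 + Integral(x/cos(x), x)


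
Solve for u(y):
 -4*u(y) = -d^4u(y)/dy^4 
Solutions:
 u(y) = C1*exp(-sqrt(2)*y) + C2*exp(sqrt(2)*y) + C3*sin(sqrt(2)*y) + C4*cos(sqrt(2)*y)


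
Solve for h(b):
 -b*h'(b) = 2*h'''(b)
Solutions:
 h(b) = C1 + Integral(C2*airyai(-2^(2/3)*b/2) + C3*airybi(-2^(2/3)*b/2), b)


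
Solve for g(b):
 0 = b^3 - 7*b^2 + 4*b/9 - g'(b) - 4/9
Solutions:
 g(b) = C1 + b^4/4 - 7*b^3/3 + 2*b^2/9 - 4*b/9


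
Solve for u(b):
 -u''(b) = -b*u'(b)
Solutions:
 u(b) = C1 + C2*erfi(sqrt(2)*b/2)


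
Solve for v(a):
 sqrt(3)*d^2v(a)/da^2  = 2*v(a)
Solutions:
 v(a) = C1*exp(-sqrt(2)*3^(3/4)*a/3) + C2*exp(sqrt(2)*3^(3/4)*a/3)


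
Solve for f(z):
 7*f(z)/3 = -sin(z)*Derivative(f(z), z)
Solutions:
 f(z) = C1*(cos(z) + 1)^(7/6)/(cos(z) - 1)^(7/6)


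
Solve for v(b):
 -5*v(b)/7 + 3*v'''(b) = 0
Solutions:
 v(b) = C3*exp(21^(2/3)*5^(1/3)*b/21) + (C1*sin(3^(1/6)*5^(1/3)*7^(2/3)*b/14) + C2*cos(3^(1/6)*5^(1/3)*7^(2/3)*b/14))*exp(-21^(2/3)*5^(1/3)*b/42)


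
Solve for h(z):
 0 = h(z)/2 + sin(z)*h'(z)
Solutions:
 h(z) = C1*(cos(z) + 1)^(1/4)/(cos(z) - 1)^(1/4)


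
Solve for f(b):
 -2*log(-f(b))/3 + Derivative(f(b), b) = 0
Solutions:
 -li(-f(b)) = C1 + 2*b/3


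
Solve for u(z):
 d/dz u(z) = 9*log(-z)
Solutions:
 u(z) = C1 + 9*z*log(-z) - 9*z


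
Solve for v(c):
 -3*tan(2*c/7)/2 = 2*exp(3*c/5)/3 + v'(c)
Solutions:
 v(c) = C1 - 10*exp(3*c/5)/9 + 21*log(cos(2*c/7))/4


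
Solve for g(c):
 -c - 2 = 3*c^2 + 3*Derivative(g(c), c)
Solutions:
 g(c) = C1 - c^3/3 - c^2/6 - 2*c/3


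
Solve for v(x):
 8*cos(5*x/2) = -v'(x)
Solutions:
 v(x) = C1 - 16*sin(5*x/2)/5


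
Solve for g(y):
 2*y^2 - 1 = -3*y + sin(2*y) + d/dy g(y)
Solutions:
 g(y) = C1 + 2*y^3/3 + 3*y^2/2 - y + cos(2*y)/2


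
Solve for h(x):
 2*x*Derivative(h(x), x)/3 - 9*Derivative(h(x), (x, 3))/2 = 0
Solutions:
 h(x) = C1 + Integral(C2*airyai(2^(2/3)*x/3) + C3*airybi(2^(2/3)*x/3), x)


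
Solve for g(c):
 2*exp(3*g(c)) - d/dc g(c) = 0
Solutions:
 g(c) = log(-1/(C1 + 6*c))/3
 g(c) = log((-1/(C1 + 2*c))^(1/3)*(-3^(2/3) - 3*3^(1/6)*I)/6)
 g(c) = log((-1/(C1 + 2*c))^(1/3)*(-3^(2/3) + 3*3^(1/6)*I)/6)


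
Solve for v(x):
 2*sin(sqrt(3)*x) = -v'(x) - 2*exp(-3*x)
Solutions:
 v(x) = C1 + 2*sqrt(3)*cos(sqrt(3)*x)/3 + 2*exp(-3*x)/3


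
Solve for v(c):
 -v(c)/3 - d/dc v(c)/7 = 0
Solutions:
 v(c) = C1*exp(-7*c/3)


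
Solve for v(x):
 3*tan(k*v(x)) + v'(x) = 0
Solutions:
 v(x) = Piecewise((-asin(exp(C1*k - 3*k*x))/k + pi/k, Ne(k, 0)), (nan, True))
 v(x) = Piecewise((asin(exp(C1*k - 3*k*x))/k, Ne(k, 0)), (nan, True))


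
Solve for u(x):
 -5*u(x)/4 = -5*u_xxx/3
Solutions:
 u(x) = C3*exp(6^(1/3)*x/2) + (C1*sin(2^(1/3)*3^(5/6)*x/4) + C2*cos(2^(1/3)*3^(5/6)*x/4))*exp(-6^(1/3)*x/4)


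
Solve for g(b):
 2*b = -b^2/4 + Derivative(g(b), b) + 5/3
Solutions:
 g(b) = C1 + b^3/12 + b^2 - 5*b/3


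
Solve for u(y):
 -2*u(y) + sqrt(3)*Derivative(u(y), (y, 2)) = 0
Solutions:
 u(y) = C1*exp(-sqrt(2)*3^(3/4)*y/3) + C2*exp(sqrt(2)*3^(3/4)*y/3)


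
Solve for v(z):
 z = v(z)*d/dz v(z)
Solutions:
 v(z) = -sqrt(C1 + z^2)
 v(z) = sqrt(C1 + z^2)


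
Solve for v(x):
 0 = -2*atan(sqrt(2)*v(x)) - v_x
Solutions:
 Integral(1/atan(sqrt(2)*_y), (_y, v(x))) = C1 - 2*x


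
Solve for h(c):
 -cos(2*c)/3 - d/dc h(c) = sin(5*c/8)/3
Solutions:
 h(c) = C1 - sin(2*c)/6 + 8*cos(5*c/8)/15


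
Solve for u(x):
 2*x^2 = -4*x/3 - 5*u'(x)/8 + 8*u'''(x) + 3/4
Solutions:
 u(x) = C1 + C2*exp(-sqrt(5)*x/8) + C3*exp(sqrt(5)*x/8) - 16*x^3/15 - 16*x^2/15 - 2018*x/25


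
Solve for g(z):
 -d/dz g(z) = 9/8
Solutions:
 g(z) = C1 - 9*z/8


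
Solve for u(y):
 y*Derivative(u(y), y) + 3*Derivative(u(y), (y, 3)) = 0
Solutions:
 u(y) = C1 + Integral(C2*airyai(-3^(2/3)*y/3) + C3*airybi(-3^(2/3)*y/3), y)


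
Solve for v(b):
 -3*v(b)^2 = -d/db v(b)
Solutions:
 v(b) = -1/(C1 + 3*b)


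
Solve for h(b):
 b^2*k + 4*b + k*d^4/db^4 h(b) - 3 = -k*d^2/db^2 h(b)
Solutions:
 h(b) = C1 + C2*b + C3*exp(-I*b) + C4*exp(I*b) - b^4/12 - 2*b^3/(3*k) + b^2*(1 + 3/(2*k))


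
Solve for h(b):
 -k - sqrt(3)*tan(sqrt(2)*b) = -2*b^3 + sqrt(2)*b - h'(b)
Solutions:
 h(b) = C1 - b^4/2 + sqrt(2)*b^2/2 + b*k - sqrt(6)*log(cos(sqrt(2)*b))/2


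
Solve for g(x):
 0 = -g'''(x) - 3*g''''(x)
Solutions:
 g(x) = C1 + C2*x + C3*x^2 + C4*exp(-x/3)


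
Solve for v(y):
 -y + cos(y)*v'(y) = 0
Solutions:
 v(y) = C1 + Integral(y/cos(y), y)


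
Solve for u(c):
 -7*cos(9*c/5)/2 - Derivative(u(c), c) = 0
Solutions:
 u(c) = C1 - 35*sin(9*c/5)/18


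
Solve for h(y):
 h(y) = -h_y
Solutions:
 h(y) = C1*exp(-y)


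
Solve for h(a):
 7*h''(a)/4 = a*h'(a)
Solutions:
 h(a) = C1 + C2*erfi(sqrt(14)*a/7)


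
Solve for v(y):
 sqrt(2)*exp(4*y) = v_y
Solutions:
 v(y) = C1 + sqrt(2)*exp(4*y)/4


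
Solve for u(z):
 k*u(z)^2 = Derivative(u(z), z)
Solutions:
 u(z) = -1/(C1 + k*z)


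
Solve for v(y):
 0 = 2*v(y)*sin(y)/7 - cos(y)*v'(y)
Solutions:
 v(y) = C1/cos(y)^(2/7)


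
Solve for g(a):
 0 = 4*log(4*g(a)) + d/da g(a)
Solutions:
 Integral(1/(log(_y) + 2*log(2)), (_y, g(a)))/4 = C1 - a


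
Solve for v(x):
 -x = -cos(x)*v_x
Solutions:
 v(x) = C1 + Integral(x/cos(x), x)


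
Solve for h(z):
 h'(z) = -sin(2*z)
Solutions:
 h(z) = C1 + cos(2*z)/2


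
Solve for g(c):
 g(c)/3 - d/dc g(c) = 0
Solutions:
 g(c) = C1*exp(c/3)


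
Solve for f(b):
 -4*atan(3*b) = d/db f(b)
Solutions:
 f(b) = C1 - 4*b*atan(3*b) + 2*log(9*b^2 + 1)/3


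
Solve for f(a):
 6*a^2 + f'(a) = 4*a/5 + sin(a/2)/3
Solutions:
 f(a) = C1 - 2*a^3 + 2*a^2/5 - 2*cos(a/2)/3


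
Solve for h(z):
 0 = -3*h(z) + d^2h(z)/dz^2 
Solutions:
 h(z) = C1*exp(-sqrt(3)*z) + C2*exp(sqrt(3)*z)


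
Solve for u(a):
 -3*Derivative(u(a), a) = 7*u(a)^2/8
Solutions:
 u(a) = 24/(C1 + 7*a)


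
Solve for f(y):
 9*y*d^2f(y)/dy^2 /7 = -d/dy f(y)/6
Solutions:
 f(y) = C1 + C2*y^(47/54)


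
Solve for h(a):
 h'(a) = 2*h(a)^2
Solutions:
 h(a) = -1/(C1 + 2*a)


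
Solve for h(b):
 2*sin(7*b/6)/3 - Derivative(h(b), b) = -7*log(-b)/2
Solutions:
 h(b) = C1 + 7*b*log(-b)/2 - 7*b/2 - 4*cos(7*b/6)/7


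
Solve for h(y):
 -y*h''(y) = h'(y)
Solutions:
 h(y) = C1 + C2*log(y)


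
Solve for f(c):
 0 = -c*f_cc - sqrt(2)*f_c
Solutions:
 f(c) = C1 + C2*c^(1 - sqrt(2))


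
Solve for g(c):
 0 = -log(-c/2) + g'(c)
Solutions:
 g(c) = C1 + c*log(-c) + c*(-1 - log(2))


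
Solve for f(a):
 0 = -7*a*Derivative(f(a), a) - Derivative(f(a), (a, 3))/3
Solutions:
 f(a) = C1 + Integral(C2*airyai(-21^(1/3)*a) + C3*airybi(-21^(1/3)*a), a)


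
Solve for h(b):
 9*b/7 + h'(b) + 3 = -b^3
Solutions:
 h(b) = C1 - b^4/4 - 9*b^2/14 - 3*b


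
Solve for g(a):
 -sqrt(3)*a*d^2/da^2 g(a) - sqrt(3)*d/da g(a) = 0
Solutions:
 g(a) = C1 + C2*log(a)


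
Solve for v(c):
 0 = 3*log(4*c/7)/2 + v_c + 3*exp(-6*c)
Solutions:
 v(c) = C1 - 3*c*log(c)/2 + c*(-3*log(2) + 3/2 + 3*log(7)/2) + exp(-6*c)/2


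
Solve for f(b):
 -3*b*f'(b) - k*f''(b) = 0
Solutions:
 f(b) = C1 + C2*sqrt(k)*erf(sqrt(6)*b*sqrt(1/k)/2)


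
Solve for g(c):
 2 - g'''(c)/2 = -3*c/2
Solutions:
 g(c) = C1 + C2*c + C3*c^2 + c^4/8 + 2*c^3/3


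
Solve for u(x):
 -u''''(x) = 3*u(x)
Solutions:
 u(x) = (C1*sin(sqrt(2)*3^(1/4)*x/2) + C2*cos(sqrt(2)*3^(1/4)*x/2))*exp(-sqrt(2)*3^(1/4)*x/2) + (C3*sin(sqrt(2)*3^(1/4)*x/2) + C4*cos(sqrt(2)*3^(1/4)*x/2))*exp(sqrt(2)*3^(1/4)*x/2)


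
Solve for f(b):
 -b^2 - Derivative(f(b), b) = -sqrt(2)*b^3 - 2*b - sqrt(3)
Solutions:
 f(b) = C1 + sqrt(2)*b^4/4 - b^3/3 + b^2 + sqrt(3)*b


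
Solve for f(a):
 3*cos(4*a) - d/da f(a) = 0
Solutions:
 f(a) = C1 + 3*sin(4*a)/4


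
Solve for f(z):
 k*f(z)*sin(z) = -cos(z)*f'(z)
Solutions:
 f(z) = C1*exp(k*log(cos(z)))


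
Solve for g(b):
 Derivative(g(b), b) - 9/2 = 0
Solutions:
 g(b) = C1 + 9*b/2


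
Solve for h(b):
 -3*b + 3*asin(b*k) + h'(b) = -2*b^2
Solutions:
 h(b) = C1 - 2*b^3/3 + 3*b^2/2 - 3*Piecewise((b*asin(b*k) + sqrt(-b^2*k^2 + 1)/k, Ne(k, 0)), (0, True))


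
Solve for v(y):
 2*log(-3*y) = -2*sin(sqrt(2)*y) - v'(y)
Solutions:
 v(y) = C1 - 2*y*log(-y) - 2*y*log(3) + 2*y + sqrt(2)*cos(sqrt(2)*y)


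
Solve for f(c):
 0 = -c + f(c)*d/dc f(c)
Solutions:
 f(c) = -sqrt(C1 + c^2)
 f(c) = sqrt(C1 + c^2)


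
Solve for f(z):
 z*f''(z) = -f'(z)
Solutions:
 f(z) = C1 + C2*log(z)


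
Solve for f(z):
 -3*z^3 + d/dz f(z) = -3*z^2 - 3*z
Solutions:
 f(z) = C1 + 3*z^4/4 - z^3 - 3*z^2/2


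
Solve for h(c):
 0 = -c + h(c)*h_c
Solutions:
 h(c) = -sqrt(C1 + c^2)
 h(c) = sqrt(C1 + c^2)


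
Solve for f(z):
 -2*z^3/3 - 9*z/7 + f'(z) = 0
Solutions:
 f(z) = C1 + z^4/6 + 9*z^2/14


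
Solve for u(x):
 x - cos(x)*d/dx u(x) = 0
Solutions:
 u(x) = C1 + Integral(x/cos(x), x)


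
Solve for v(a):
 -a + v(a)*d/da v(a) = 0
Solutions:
 v(a) = -sqrt(C1 + a^2)
 v(a) = sqrt(C1 + a^2)


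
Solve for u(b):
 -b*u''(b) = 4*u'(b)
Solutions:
 u(b) = C1 + C2/b^3


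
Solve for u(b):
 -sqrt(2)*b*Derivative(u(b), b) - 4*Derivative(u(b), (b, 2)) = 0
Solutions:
 u(b) = C1 + C2*erf(2^(3/4)*b/4)


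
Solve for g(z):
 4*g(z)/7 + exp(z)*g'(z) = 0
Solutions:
 g(z) = C1*exp(4*exp(-z)/7)


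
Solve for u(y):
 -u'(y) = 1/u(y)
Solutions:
 u(y) = -sqrt(C1 - 2*y)
 u(y) = sqrt(C1 - 2*y)


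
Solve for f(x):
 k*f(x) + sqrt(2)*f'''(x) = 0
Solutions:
 f(x) = C1*exp(2^(5/6)*x*(-k)^(1/3)/2) + C2*exp(2^(5/6)*x*(-k)^(1/3)*(-1 + sqrt(3)*I)/4) + C3*exp(-2^(5/6)*x*(-k)^(1/3)*(1 + sqrt(3)*I)/4)


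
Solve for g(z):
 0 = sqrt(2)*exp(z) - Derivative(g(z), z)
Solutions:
 g(z) = C1 + sqrt(2)*exp(z)


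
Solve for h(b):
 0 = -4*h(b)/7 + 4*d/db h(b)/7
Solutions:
 h(b) = C1*exp(b)


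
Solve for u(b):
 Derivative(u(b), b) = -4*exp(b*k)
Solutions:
 u(b) = C1 - 4*exp(b*k)/k


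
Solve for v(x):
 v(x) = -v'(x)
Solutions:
 v(x) = C1*exp(-x)


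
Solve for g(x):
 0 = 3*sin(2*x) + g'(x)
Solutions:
 g(x) = C1 + 3*cos(2*x)/2


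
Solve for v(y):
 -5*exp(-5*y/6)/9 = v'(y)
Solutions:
 v(y) = C1 + 2*exp(-5*y/6)/3


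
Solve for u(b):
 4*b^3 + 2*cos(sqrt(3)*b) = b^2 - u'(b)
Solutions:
 u(b) = C1 - b^4 + b^3/3 - 2*sqrt(3)*sin(sqrt(3)*b)/3


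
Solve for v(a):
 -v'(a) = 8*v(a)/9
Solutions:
 v(a) = C1*exp(-8*a/9)


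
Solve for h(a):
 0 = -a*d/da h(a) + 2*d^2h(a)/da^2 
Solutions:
 h(a) = C1 + C2*erfi(a/2)


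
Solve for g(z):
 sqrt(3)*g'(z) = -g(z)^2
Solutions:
 g(z) = 3/(C1 + sqrt(3)*z)


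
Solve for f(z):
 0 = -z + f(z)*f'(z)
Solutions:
 f(z) = -sqrt(C1 + z^2)
 f(z) = sqrt(C1 + z^2)


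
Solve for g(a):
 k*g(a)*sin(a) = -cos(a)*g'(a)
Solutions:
 g(a) = C1*exp(k*log(cos(a)))


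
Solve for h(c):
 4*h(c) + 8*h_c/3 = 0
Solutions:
 h(c) = C1*exp(-3*c/2)


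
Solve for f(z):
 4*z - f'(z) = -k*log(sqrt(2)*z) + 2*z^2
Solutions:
 f(z) = C1 + k*z*log(z) - k*z + k*z*log(2)/2 - 2*z^3/3 + 2*z^2


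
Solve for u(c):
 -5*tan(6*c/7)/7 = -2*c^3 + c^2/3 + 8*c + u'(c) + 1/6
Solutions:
 u(c) = C1 + c^4/2 - c^3/9 - 4*c^2 - c/6 + 5*log(cos(6*c/7))/6


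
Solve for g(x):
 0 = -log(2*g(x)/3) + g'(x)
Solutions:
 -Integral(1/(log(_y) - log(3) + log(2)), (_y, g(x))) = C1 - x


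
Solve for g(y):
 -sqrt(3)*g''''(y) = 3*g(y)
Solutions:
 g(y) = (C1*sin(sqrt(2)*3^(1/8)*y/2) + C2*cos(sqrt(2)*3^(1/8)*y/2))*exp(-sqrt(2)*3^(1/8)*y/2) + (C3*sin(sqrt(2)*3^(1/8)*y/2) + C4*cos(sqrt(2)*3^(1/8)*y/2))*exp(sqrt(2)*3^(1/8)*y/2)


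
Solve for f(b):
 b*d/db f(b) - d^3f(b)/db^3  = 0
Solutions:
 f(b) = C1 + Integral(C2*airyai(b) + C3*airybi(b), b)


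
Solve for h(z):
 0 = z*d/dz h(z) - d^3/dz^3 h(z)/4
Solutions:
 h(z) = C1 + Integral(C2*airyai(2^(2/3)*z) + C3*airybi(2^(2/3)*z), z)


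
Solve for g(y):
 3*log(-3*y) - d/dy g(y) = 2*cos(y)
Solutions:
 g(y) = C1 + 3*y*log(-y) - 3*y + 3*y*log(3) - 2*sin(y)


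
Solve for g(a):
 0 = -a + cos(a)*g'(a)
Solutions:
 g(a) = C1 + Integral(a/cos(a), a)


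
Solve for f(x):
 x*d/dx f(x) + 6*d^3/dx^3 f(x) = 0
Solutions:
 f(x) = C1 + Integral(C2*airyai(-6^(2/3)*x/6) + C3*airybi(-6^(2/3)*x/6), x)


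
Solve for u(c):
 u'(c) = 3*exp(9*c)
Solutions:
 u(c) = C1 + exp(9*c)/3


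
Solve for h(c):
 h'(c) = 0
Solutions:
 h(c) = C1


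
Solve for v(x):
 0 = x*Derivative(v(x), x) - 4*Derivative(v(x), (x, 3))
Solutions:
 v(x) = C1 + Integral(C2*airyai(2^(1/3)*x/2) + C3*airybi(2^(1/3)*x/2), x)


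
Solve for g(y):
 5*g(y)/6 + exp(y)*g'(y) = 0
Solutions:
 g(y) = C1*exp(5*exp(-y)/6)


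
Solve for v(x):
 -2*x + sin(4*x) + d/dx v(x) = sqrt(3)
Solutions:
 v(x) = C1 + x^2 + sqrt(3)*x + cos(4*x)/4


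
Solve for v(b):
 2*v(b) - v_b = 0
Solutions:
 v(b) = C1*exp(2*b)


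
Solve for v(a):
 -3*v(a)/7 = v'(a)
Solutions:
 v(a) = C1*exp(-3*a/7)


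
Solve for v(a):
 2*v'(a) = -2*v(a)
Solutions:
 v(a) = C1*exp(-a)


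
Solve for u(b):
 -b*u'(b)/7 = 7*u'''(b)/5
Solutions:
 u(b) = C1 + Integral(C2*airyai(-35^(1/3)*b/7) + C3*airybi(-35^(1/3)*b/7), b)


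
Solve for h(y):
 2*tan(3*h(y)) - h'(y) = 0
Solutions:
 h(y) = -asin(C1*exp(6*y))/3 + pi/3
 h(y) = asin(C1*exp(6*y))/3


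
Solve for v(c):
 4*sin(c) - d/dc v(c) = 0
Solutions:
 v(c) = C1 - 4*cos(c)


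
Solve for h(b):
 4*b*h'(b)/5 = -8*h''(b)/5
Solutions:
 h(b) = C1 + C2*erf(b/2)


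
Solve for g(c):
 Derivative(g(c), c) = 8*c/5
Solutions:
 g(c) = C1 + 4*c^2/5


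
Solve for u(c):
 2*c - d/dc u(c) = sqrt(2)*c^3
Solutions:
 u(c) = C1 - sqrt(2)*c^4/4 + c^2


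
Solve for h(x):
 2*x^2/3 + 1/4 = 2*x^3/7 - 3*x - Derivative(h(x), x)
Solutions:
 h(x) = C1 + x^4/14 - 2*x^3/9 - 3*x^2/2 - x/4


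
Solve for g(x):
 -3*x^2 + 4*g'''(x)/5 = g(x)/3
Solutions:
 g(x) = C3*exp(90^(1/3)*x/6) - 9*x^2 + (C1*sin(10^(1/3)*3^(1/6)*x/4) + C2*cos(10^(1/3)*3^(1/6)*x/4))*exp(-90^(1/3)*x/12)


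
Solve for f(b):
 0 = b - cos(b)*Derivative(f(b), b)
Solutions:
 f(b) = C1 + Integral(b/cos(b), b)


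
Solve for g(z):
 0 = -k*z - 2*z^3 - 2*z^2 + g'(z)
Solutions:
 g(z) = C1 + k*z^2/2 + z^4/2 + 2*z^3/3


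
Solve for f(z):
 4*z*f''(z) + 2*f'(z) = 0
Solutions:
 f(z) = C1 + C2*sqrt(z)


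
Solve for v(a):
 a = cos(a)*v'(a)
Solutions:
 v(a) = C1 + Integral(a/cos(a), a)


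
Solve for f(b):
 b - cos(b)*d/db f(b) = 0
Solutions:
 f(b) = C1 + Integral(b/cos(b), b)


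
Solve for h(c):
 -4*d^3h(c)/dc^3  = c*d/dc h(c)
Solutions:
 h(c) = C1 + Integral(C2*airyai(-2^(1/3)*c/2) + C3*airybi(-2^(1/3)*c/2), c)


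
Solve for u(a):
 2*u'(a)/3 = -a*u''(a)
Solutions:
 u(a) = C1 + C2*a^(1/3)


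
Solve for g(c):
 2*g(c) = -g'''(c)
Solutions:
 g(c) = C3*exp(-2^(1/3)*c) + (C1*sin(2^(1/3)*sqrt(3)*c/2) + C2*cos(2^(1/3)*sqrt(3)*c/2))*exp(2^(1/3)*c/2)


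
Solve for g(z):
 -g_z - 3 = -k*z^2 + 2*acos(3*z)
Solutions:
 g(z) = C1 + k*z^3/3 - 2*z*acos(3*z) - 3*z + 2*sqrt(1 - 9*z^2)/3


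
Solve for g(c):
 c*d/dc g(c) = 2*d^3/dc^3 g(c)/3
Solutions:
 g(c) = C1 + Integral(C2*airyai(2^(2/3)*3^(1/3)*c/2) + C3*airybi(2^(2/3)*3^(1/3)*c/2), c)


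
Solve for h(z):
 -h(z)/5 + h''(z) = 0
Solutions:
 h(z) = C1*exp(-sqrt(5)*z/5) + C2*exp(sqrt(5)*z/5)


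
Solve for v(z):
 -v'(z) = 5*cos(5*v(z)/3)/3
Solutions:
 5*z/3 - 3*log(sin(5*v(z)/3) - 1)/10 + 3*log(sin(5*v(z)/3) + 1)/10 = C1


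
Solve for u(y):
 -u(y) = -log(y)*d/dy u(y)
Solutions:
 u(y) = C1*exp(li(y))


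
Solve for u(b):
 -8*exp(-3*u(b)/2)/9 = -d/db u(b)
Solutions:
 u(b) = 2*log(C1 + 4*b/3)/3
 u(b) = 2*log((-6^(2/3) - 3*2^(2/3)*3^(1/6)*I)*(C1 + 8*b)^(1/3)/12)
 u(b) = 2*log((-6^(2/3) + 3*2^(2/3)*3^(1/6)*I)*(C1 + 8*b)^(1/3)/12)


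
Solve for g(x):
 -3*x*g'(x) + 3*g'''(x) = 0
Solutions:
 g(x) = C1 + Integral(C2*airyai(x) + C3*airybi(x), x)


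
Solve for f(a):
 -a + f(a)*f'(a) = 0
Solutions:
 f(a) = -sqrt(C1 + a^2)
 f(a) = sqrt(C1 + a^2)


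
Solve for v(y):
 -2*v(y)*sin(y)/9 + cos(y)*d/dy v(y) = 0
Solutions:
 v(y) = C1/cos(y)^(2/9)


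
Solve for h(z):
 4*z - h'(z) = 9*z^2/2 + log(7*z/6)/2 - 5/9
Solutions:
 h(z) = C1 - 3*z^3/2 + 2*z^2 - z*log(z)/2 + z*log(sqrt(42)/7) + 19*z/18


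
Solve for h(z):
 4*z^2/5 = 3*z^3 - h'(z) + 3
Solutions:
 h(z) = C1 + 3*z^4/4 - 4*z^3/15 + 3*z


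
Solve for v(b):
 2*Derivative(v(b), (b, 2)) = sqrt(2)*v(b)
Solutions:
 v(b) = C1*exp(-2^(3/4)*b/2) + C2*exp(2^(3/4)*b/2)


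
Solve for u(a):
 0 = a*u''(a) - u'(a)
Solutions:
 u(a) = C1 + C2*a^2


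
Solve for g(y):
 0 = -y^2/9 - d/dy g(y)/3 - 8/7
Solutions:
 g(y) = C1 - y^3/9 - 24*y/7


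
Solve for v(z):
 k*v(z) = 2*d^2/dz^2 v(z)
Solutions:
 v(z) = C1*exp(-sqrt(2)*sqrt(k)*z/2) + C2*exp(sqrt(2)*sqrt(k)*z/2)


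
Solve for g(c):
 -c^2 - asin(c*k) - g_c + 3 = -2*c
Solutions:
 g(c) = C1 - c^3/3 + c^2 + 3*c - Piecewise((c*asin(c*k) + sqrt(-c^2*k^2 + 1)/k, Ne(k, 0)), (0, True))


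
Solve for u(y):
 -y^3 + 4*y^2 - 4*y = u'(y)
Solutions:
 u(y) = C1 - y^4/4 + 4*y^3/3 - 2*y^2


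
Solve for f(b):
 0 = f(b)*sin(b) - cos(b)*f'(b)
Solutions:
 f(b) = C1/cos(b)


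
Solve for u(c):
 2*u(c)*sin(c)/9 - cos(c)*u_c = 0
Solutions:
 u(c) = C1/cos(c)^(2/9)


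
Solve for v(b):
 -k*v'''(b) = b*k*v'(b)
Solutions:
 v(b) = C1 + Integral(C2*airyai(-b) + C3*airybi(-b), b)


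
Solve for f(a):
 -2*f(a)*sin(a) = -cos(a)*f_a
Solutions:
 f(a) = C1/cos(a)^2


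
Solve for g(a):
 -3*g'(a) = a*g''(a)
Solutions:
 g(a) = C1 + C2/a^2


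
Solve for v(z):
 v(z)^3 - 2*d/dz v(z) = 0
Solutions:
 v(z) = -sqrt(-1/(C1 + z))
 v(z) = sqrt(-1/(C1 + z))


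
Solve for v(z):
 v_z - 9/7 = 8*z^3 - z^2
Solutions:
 v(z) = C1 + 2*z^4 - z^3/3 + 9*z/7


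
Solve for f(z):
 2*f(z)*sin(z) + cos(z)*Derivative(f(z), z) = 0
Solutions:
 f(z) = C1*cos(z)^2


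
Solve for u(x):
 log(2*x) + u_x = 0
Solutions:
 u(x) = C1 - x*log(x) - x*log(2) + x


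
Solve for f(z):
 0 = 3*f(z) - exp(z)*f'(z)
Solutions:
 f(z) = C1*exp(-3*exp(-z))


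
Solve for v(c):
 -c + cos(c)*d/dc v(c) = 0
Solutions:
 v(c) = C1 + Integral(c/cos(c), c)


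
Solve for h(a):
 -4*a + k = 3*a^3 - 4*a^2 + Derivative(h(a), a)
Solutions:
 h(a) = C1 - 3*a^4/4 + 4*a^3/3 - 2*a^2 + a*k


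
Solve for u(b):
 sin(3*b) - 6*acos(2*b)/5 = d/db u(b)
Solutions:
 u(b) = C1 - 6*b*acos(2*b)/5 + 3*sqrt(1 - 4*b^2)/5 - cos(3*b)/3


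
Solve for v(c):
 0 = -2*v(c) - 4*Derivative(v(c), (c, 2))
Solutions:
 v(c) = C1*sin(sqrt(2)*c/2) + C2*cos(sqrt(2)*c/2)


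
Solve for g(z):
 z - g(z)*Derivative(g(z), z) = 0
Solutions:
 g(z) = -sqrt(C1 + z^2)
 g(z) = sqrt(C1 + z^2)


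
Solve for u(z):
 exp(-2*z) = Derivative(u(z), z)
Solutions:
 u(z) = C1 - exp(-2*z)/2


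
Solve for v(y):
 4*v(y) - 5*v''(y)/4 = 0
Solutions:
 v(y) = C1*exp(-4*sqrt(5)*y/5) + C2*exp(4*sqrt(5)*y/5)


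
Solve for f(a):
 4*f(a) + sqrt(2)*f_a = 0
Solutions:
 f(a) = C1*exp(-2*sqrt(2)*a)


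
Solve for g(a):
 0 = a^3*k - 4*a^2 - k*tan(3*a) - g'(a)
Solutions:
 g(a) = C1 + a^4*k/4 - 4*a^3/3 + k*log(cos(3*a))/3


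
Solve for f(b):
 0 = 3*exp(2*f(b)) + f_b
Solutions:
 f(b) = log(-sqrt(-1/(C1 - 3*b))) - log(2)/2
 f(b) = log(-1/(C1 - 3*b))/2 - log(2)/2


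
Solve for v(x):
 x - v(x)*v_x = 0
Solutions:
 v(x) = -sqrt(C1 + x^2)
 v(x) = sqrt(C1 + x^2)


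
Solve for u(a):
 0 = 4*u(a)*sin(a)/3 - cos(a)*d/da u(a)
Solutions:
 u(a) = C1/cos(a)^(4/3)


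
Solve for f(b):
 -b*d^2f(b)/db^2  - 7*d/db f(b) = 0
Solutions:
 f(b) = C1 + C2/b^6


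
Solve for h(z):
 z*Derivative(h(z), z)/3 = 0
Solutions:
 h(z) = C1


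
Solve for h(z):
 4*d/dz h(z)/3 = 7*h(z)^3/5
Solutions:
 h(z) = -sqrt(10)*sqrt(-1/(C1 + 21*z))
 h(z) = sqrt(10)*sqrt(-1/(C1 + 21*z))


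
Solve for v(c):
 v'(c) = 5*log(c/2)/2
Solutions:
 v(c) = C1 + 5*c*log(c)/2 - 5*c/2 - 5*c*log(2)/2


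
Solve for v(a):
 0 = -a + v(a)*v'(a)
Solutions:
 v(a) = -sqrt(C1 + a^2)
 v(a) = sqrt(C1 + a^2)


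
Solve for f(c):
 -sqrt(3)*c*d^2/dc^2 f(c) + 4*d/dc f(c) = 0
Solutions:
 f(c) = C1 + C2*c^(1 + 4*sqrt(3)/3)


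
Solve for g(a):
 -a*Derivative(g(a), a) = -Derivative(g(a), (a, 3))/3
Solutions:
 g(a) = C1 + Integral(C2*airyai(3^(1/3)*a) + C3*airybi(3^(1/3)*a), a)


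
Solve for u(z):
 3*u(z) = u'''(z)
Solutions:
 u(z) = C3*exp(3^(1/3)*z) + (C1*sin(3^(5/6)*z/2) + C2*cos(3^(5/6)*z/2))*exp(-3^(1/3)*z/2)


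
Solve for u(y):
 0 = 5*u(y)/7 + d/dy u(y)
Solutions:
 u(y) = C1*exp(-5*y/7)


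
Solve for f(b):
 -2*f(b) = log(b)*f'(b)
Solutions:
 f(b) = C1*exp(-2*li(b))


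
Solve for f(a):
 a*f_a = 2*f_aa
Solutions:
 f(a) = C1 + C2*erfi(a/2)


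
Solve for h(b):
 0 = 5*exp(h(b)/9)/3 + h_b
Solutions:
 h(b) = 9*log(1/(C1 + 5*b)) + 27*log(3)


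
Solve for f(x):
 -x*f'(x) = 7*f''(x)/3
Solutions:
 f(x) = C1 + C2*erf(sqrt(42)*x/14)


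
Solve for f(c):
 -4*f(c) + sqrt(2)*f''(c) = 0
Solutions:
 f(c) = C1*exp(-2^(3/4)*c) + C2*exp(2^(3/4)*c)


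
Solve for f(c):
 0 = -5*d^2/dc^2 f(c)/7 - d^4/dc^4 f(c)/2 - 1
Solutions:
 f(c) = C1 + C2*c + C3*sin(sqrt(70)*c/7) + C4*cos(sqrt(70)*c/7) - 7*c^2/10


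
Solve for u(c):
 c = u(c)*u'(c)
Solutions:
 u(c) = -sqrt(C1 + c^2)
 u(c) = sqrt(C1 + c^2)


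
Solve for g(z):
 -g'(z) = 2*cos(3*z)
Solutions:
 g(z) = C1 - 2*sin(3*z)/3


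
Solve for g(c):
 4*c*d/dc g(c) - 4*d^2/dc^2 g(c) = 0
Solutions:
 g(c) = C1 + C2*erfi(sqrt(2)*c/2)


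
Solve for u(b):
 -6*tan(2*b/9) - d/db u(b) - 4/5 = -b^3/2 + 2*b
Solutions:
 u(b) = C1 + b^4/8 - b^2 - 4*b/5 + 27*log(cos(2*b/9))


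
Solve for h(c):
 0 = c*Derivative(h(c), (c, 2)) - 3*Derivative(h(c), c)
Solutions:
 h(c) = C1 + C2*c^4


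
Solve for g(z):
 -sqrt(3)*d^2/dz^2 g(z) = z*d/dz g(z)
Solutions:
 g(z) = C1 + C2*erf(sqrt(2)*3^(3/4)*z/6)


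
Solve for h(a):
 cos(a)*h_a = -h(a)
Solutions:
 h(a) = C1*sqrt(sin(a) - 1)/sqrt(sin(a) + 1)


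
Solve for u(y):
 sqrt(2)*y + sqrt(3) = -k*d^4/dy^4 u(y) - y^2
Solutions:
 u(y) = C1 + C2*y + C3*y^2 + C4*y^3 - y^6/(360*k) - sqrt(2)*y^5/(120*k) - sqrt(3)*y^4/(24*k)


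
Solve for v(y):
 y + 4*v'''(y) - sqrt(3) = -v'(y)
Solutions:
 v(y) = C1 + C2*sin(y/2) + C3*cos(y/2) - y^2/2 + sqrt(3)*y


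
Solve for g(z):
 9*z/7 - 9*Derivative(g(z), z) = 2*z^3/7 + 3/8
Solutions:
 g(z) = C1 - z^4/126 + z^2/14 - z/24


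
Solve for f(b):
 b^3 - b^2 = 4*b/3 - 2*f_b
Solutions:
 f(b) = C1 - b^4/8 + b^3/6 + b^2/3


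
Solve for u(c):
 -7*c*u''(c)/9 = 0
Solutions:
 u(c) = C1 + C2*c


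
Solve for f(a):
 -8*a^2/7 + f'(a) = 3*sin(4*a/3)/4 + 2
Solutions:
 f(a) = C1 + 8*a^3/21 + 2*a - 9*cos(4*a/3)/16


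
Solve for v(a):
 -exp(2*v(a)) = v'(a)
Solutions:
 v(a) = log(-sqrt(-1/(C1 - a))) - log(2)/2
 v(a) = log(-1/(C1 - a))/2 - log(2)/2


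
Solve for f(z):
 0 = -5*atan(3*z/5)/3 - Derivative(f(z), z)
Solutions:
 f(z) = C1 - 5*z*atan(3*z/5)/3 + 25*log(9*z^2 + 25)/18


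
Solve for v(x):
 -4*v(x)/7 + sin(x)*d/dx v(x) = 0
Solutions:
 v(x) = C1*(cos(x) - 1)^(2/7)/(cos(x) + 1)^(2/7)


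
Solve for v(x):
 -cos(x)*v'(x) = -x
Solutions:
 v(x) = C1 + Integral(x/cos(x), x)


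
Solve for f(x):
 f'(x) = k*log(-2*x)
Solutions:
 f(x) = C1 + k*x*log(-x) + k*x*(-1 + log(2))


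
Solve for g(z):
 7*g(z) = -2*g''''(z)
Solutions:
 g(z) = (C1*sin(14^(1/4)*z/2) + C2*cos(14^(1/4)*z/2))*exp(-14^(1/4)*z/2) + (C3*sin(14^(1/4)*z/2) + C4*cos(14^(1/4)*z/2))*exp(14^(1/4)*z/2)


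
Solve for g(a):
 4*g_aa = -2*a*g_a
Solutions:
 g(a) = C1 + C2*erf(a/2)


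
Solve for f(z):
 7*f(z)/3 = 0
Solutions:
 f(z) = 0


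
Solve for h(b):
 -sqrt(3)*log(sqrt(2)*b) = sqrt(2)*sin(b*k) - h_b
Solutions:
 h(b) = C1 + sqrt(3)*b*(log(b) - 1) + sqrt(3)*b*log(2)/2 + sqrt(2)*Piecewise((-cos(b*k)/k, Ne(k, 0)), (0, True))


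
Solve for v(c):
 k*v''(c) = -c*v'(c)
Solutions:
 v(c) = C1 + C2*sqrt(k)*erf(sqrt(2)*c*sqrt(1/k)/2)


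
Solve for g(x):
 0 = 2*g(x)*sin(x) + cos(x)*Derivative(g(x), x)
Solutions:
 g(x) = C1*cos(x)^2


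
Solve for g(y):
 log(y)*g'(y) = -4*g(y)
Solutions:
 g(y) = C1*exp(-4*li(y))


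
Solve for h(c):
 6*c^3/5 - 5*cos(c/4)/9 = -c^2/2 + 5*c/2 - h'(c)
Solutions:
 h(c) = C1 - 3*c^4/10 - c^3/6 + 5*c^2/4 + 20*sin(c/4)/9


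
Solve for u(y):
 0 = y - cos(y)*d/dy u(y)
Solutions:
 u(y) = C1 + Integral(y/cos(y), y)


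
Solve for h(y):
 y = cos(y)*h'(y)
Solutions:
 h(y) = C1 + Integral(y/cos(y), y)


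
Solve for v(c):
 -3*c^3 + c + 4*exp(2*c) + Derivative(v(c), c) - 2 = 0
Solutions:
 v(c) = C1 + 3*c^4/4 - c^2/2 + 2*c - 2*exp(2*c)


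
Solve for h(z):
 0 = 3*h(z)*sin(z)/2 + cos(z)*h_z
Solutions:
 h(z) = C1*cos(z)^(3/2)


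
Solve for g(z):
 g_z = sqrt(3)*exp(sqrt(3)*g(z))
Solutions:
 g(z) = sqrt(3)*(2*log(-1/(C1 + sqrt(3)*z)) - log(3))/6


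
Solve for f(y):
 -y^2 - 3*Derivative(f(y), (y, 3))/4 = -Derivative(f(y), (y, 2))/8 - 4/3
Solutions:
 f(y) = C1 + C2*y + C3*exp(y/6) + 2*y^4/3 + 16*y^3 + 848*y^2/3


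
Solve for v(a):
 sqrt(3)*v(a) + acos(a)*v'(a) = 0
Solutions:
 v(a) = C1*exp(-sqrt(3)*Integral(1/acos(a), a))


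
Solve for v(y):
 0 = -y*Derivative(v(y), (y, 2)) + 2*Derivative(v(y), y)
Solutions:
 v(y) = C1 + C2*y^3


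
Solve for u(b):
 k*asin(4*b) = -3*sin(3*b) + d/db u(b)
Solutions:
 u(b) = C1 + k*(b*asin(4*b) + sqrt(1 - 16*b^2)/4) - cos(3*b)


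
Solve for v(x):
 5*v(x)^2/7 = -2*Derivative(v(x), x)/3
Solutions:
 v(x) = 14/(C1 + 15*x)


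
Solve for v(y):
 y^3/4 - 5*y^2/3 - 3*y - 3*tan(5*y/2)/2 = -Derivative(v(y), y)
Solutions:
 v(y) = C1 - y^4/16 + 5*y^3/9 + 3*y^2/2 - 3*log(cos(5*y/2))/5


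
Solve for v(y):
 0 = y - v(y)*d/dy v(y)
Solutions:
 v(y) = -sqrt(C1 + y^2)
 v(y) = sqrt(C1 + y^2)


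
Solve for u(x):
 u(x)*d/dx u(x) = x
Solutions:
 u(x) = -sqrt(C1 + x^2)
 u(x) = sqrt(C1 + x^2)


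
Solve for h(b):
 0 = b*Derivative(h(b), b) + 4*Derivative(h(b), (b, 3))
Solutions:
 h(b) = C1 + Integral(C2*airyai(-2^(1/3)*b/2) + C3*airybi(-2^(1/3)*b/2), b)


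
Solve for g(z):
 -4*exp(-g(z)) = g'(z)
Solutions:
 g(z) = log(C1 - 4*z)


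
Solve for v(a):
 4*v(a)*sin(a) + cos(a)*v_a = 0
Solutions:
 v(a) = C1*cos(a)^4


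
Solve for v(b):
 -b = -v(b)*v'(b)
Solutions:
 v(b) = -sqrt(C1 + b^2)
 v(b) = sqrt(C1 + b^2)


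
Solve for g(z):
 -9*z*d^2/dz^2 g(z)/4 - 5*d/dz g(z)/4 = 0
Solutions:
 g(z) = C1 + C2*z^(4/9)


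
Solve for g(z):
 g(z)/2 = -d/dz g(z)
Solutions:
 g(z) = C1*exp(-z/2)


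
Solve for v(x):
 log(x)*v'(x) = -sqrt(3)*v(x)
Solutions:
 v(x) = C1*exp(-sqrt(3)*li(x))


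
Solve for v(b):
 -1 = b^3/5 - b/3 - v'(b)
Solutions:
 v(b) = C1 + b^4/20 - b^2/6 + b


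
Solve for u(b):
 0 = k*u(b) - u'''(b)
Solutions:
 u(b) = C1*exp(b*k^(1/3)) + C2*exp(b*k^(1/3)*(-1 + sqrt(3)*I)/2) + C3*exp(-b*k^(1/3)*(1 + sqrt(3)*I)/2)


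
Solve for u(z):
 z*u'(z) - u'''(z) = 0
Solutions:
 u(z) = C1 + Integral(C2*airyai(z) + C3*airybi(z), z)


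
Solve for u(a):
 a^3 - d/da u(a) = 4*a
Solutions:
 u(a) = C1 + a^4/4 - 2*a^2


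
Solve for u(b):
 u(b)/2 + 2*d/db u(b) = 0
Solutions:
 u(b) = C1*exp(-b/4)


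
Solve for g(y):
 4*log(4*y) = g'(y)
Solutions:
 g(y) = C1 + 4*y*log(y) - 4*y + y*log(256)


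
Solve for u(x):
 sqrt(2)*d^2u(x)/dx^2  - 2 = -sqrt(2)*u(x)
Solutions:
 u(x) = C1*sin(x) + C2*cos(x) + sqrt(2)


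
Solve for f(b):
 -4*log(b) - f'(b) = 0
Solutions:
 f(b) = C1 - 4*b*log(b) + 4*b


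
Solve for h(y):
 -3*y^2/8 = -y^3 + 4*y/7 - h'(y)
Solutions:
 h(y) = C1 - y^4/4 + y^3/8 + 2*y^2/7


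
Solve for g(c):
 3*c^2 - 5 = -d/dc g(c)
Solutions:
 g(c) = C1 - c^3 + 5*c


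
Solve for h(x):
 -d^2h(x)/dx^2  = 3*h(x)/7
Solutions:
 h(x) = C1*sin(sqrt(21)*x/7) + C2*cos(sqrt(21)*x/7)


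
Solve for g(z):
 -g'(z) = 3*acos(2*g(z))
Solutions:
 Integral(1/acos(2*_y), (_y, g(z))) = C1 - 3*z


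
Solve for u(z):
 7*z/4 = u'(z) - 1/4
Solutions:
 u(z) = C1 + 7*z^2/8 + z/4


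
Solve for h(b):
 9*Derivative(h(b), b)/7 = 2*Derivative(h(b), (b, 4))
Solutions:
 h(b) = C1 + C4*exp(42^(2/3)*b/14) + (C2*sin(3*14^(2/3)*3^(1/6)*b/28) + C3*cos(3*14^(2/3)*3^(1/6)*b/28))*exp(-42^(2/3)*b/28)


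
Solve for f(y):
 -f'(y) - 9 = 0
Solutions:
 f(y) = C1 - 9*y


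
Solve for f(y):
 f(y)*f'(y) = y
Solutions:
 f(y) = -sqrt(C1 + y^2)
 f(y) = sqrt(C1 + y^2)


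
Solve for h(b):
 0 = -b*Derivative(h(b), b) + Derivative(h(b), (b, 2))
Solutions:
 h(b) = C1 + C2*erfi(sqrt(2)*b/2)


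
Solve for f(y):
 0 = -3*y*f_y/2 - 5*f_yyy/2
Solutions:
 f(y) = C1 + Integral(C2*airyai(-3^(1/3)*5^(2/3)*y/5) + C3*airybi(-3^(1/3)*5^(2/3)*y/5), y)


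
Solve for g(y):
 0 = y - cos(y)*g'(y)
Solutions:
 g(y) = C1 + Integral(y/cos(y), y)


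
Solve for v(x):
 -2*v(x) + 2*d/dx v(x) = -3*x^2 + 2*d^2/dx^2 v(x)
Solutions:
 v(x) = 3*x^2/2 + 3*x + (C1*sin(sqrt(3)*x/2) + C2*cos(sqrt(3)*x/2))*exp(x/2)


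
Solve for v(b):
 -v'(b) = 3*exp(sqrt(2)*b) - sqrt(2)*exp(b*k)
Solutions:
 v(b) = C1 - 3*sqrt(2)*exp(sqrt(2)*b)/2 + sqrt(2)*exp(b*k)/k


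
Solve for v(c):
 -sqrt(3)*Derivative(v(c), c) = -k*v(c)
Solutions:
 v(c) = C1*exp(sqrt(3)*c*k/3)


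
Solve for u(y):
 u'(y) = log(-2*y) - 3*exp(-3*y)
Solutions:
 u(y) = C1 + y*log(-y) + y*(-1 + log(2)) + exp(-3*y)


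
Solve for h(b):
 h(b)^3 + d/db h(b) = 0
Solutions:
 h(b) = -sqrt(2)*sqrt(-1/(C1 - b))/2
 h(b) = sqrt(2)*sqrt(-1/(C1 - b))/2


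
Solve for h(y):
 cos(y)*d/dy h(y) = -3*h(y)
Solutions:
 h(y) = C1*(sin(y) - 1)^(3/2)/(sin(y) + 1)^(3/2)


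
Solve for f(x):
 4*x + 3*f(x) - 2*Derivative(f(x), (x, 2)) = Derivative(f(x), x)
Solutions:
 f(x) = C1*exp(-3*x/2) + C2*exp(x) - 4*x/3 - 4/9


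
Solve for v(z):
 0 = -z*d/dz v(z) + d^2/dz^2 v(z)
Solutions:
 v(z) = C1 + C2*erfi(sqrt(2)*z/2)


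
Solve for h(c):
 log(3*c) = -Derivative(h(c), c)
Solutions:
 h(c) = C1 - c*log(c) - c*log(3) + c


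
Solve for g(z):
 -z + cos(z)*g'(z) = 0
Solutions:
 g(z) = C1 + Integral(z/cos(z), z)


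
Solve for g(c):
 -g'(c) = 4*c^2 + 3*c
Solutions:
 g(c) = C1 - 4*c^3/3 - 3*c^2/2


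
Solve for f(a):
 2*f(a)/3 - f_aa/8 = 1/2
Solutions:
 f(a) = C1*exp(-4*sqrt(3)*a/3) + C2*exp(4*sqrt(3)*a/3) + 3/4


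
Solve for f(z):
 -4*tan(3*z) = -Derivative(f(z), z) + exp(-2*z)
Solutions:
 f(z) = C1 + 2*log(tan(3*z)^2 + 1)/3 - exp(-2*z)/2


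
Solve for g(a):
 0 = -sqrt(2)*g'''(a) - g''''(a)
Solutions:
 g(a) = C1 + C2*a + C3*a^2 + C4*exp(-sqrt(2)*a)


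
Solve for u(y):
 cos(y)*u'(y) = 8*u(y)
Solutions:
 u(y) = C1*(sin(y)^4 + 4*sin(y)^3 + 6*sin(y)^2 + 4*sin(y) + 1)/(sin(y)^4 - 4*sin(y)^3 + 6*sin(y)^2 - 4*sin(y) + 1)


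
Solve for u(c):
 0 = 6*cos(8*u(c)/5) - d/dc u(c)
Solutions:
 -6*c - 5*log(sin(8*u(c)/5) - 1)/16 + 5*log(sin(8*u(c)/5) + 1)/16 = C1


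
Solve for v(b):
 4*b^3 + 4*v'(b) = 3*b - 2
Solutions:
 v(b) = C1 - b^4/4 + 3*b^2/8 - b/2


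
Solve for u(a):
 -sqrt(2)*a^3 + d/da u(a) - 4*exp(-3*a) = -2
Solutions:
 u(a) = C1 + sqrt(2)*a^4/4 - 2*a - 4*exp(-3*a)/3


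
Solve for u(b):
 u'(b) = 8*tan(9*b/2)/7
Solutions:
 u(b) = C1 - 16*log(cos(9*b/2))/63


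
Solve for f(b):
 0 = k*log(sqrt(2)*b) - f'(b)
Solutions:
 f(b) = C1 + b*k*log(b) - b*k + b*k*log(2)/2


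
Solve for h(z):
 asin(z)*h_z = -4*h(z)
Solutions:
 h(z) = C1*exp(-4*Integral(1/asin(z), z))


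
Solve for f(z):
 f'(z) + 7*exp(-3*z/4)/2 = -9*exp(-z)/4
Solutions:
 f(z) = C1 + 9*exp(-z)/4 + 14*exp(-3*z/4)/3


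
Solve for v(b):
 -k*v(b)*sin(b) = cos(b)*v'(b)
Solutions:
 v(b) = C1*exp(k*log(cos(b)))


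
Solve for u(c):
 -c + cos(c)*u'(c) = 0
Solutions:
 u(c) = C1 + Integral(c/cos(c), c)


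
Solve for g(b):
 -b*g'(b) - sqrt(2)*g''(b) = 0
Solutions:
 g(b) = C1 + C2*erf(2^(1/4)*b/2)


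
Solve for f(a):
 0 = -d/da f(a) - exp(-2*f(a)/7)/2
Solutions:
 f(a) = 7*log(-sqrt(C1 - a)) - 7*log(7)/2
 f(a) = 7*log(C1 - a/7)/2


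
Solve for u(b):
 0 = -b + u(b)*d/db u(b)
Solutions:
 u(b) = -sqrt(C1 + b^2)
 u(b) = sqrt(C1 + b^2)


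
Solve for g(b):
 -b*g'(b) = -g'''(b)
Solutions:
 g(b) = C1 + Integral(C2*airyai(b) + C3*airybi(b), b)


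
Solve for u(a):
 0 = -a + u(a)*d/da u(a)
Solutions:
 u(a) = -sqrt(C1 + a^2)
 u(a) = sqrt(C1 + a^2)


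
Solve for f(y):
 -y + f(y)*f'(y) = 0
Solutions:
 f(y) = -sqrt(C1 + y^2)
 f(y) = sqrt(C1 + y^2)


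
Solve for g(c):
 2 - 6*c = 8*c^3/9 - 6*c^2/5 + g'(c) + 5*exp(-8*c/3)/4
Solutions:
 g(c) = C1 - 2*c^4/9 + 2*c^3/5 - 3*c^2 + 2*c + 15*exp(-8*c/3)/32


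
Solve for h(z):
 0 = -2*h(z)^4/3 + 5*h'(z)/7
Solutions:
 h(z) = 5^(1/3)*(-1/(C1 + 14*z))^(1/3)
 h(z) = 5^(1/3)*(-1/(C1 + 14*z))^(1/3)*(-1 - sqrt(3)*I)/2
 h(z) = 5^(1/3)*(-1/(C1 + 14*z))^(1/3)*(-1 + sqrt(3)*I)/2


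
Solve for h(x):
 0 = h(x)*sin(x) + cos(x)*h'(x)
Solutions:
 h(x) = C1*cos(x)


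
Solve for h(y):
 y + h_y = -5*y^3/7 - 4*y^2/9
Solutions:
 h(y) = C1 - 5*y^4/28 - 4*y^3/27 - y^2/2


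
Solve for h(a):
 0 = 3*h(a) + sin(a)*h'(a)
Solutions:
 h(a) = C1*(cos(a) + 1)^(3/2)/(cos(a) - 1)^(3/2)


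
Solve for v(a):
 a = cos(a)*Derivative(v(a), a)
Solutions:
 v(a) = C1 + Integral(a/cos(a), a)


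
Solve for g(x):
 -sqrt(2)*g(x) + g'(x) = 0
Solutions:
 g(x) = C1*exp(sqrt(2)*x)


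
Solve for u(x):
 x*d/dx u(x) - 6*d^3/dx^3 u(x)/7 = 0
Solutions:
 u(x) = C1 + Integral(C2*airyai(6^(2/3)*7^(1/3)*x/6) + C3*airybi(6^(2/3)*7^(1/3)*x/6), x)


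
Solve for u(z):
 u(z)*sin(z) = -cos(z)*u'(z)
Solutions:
 u(z) = C1*cos(z)


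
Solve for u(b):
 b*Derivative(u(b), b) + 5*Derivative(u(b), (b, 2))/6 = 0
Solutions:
 u(b) = C1 + C2*erf(sqrt(15)*b/5)


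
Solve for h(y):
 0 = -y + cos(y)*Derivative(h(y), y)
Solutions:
 h(y) = C1 + Integral(y/cos(y), y)


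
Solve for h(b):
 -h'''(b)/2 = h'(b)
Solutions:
 h(b) = C1 + C2*sin(sqrt(2)*b) + C3*cos(sqrt(2)*b)


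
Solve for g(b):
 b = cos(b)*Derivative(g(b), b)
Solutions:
 g(b) = C1 + Integral(b/cos(b), b)


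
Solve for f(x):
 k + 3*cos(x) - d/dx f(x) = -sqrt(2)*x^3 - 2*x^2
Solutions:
 f(x) = C1 + k*x + sqrt(2)*x^4/4 + 2*x^3/3 + 3*sin(x)


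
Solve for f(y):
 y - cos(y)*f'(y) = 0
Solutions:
 f(y) = C1 + Integral(y/cos(y), y)


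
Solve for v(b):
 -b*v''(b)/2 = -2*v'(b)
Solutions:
 v(b) = C1 + C2*b^5


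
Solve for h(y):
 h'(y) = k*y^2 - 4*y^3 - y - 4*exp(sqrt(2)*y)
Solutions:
 h(y) = C1 + k*y^3/3 - y^4 - y^2/2 - 2*sqrt(2)*exp(sqrt(2)*y)


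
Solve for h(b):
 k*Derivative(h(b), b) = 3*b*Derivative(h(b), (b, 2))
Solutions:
 h(b) = C1 + b^(re(k)/3 + 1)*(C2*sin(log(b)*Abs(im(k))/3) + C3*cos(log(b)*im(k)/3))


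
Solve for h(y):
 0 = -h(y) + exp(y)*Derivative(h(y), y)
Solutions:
 h(y) = C1*exp(-exp(-y))


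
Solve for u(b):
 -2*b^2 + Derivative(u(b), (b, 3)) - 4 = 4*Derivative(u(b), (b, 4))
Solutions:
 u(b) = C1 + C2*b + C3*b^2 + C4*exp(b/4) + b^5/30 + 2*b^4/3 + 34*b^3/3


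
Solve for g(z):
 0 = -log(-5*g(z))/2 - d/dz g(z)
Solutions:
 2*Integral(1/(log(-_y) + log(5)), (_y, g(z))) = C1 - z


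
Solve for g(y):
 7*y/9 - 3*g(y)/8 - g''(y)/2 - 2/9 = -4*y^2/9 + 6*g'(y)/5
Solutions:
 g(y) = C1*exp(y*(-12 + sqrt(69))/10) + C2*exp(-y*(sqrt(69) + 12)/10) + 32*y^2/27 - 248*y/45 + 28112/2025


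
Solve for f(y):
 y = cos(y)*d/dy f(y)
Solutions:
 f(y) = C1 + Integral(y/cos(y), y)


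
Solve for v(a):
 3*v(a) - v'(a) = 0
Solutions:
 v(a) = C1*exp(3*a)


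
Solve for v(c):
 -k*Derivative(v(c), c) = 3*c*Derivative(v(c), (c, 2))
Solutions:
 v(c) = C1 + c^(1 - re(k)/3)*(C2*sin(log(c)*Abs(im(k))/3) + C3*cos(log(c)*im(k)/3))


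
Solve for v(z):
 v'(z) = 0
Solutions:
 v(z) = C1


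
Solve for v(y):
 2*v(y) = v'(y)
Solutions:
 v(y) = C1*exp(2*y)


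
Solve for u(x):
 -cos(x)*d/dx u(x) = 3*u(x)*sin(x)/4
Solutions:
 u(x) = C1*cos(x)^(3/4)


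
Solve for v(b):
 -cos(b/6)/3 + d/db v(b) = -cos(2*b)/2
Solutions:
 v(b) = C1 + 2*sin(b/6) - sin(2*b)/4


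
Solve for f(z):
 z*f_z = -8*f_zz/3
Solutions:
 f(z) = C1 + C2*erf(sqrt(3)*z/4)


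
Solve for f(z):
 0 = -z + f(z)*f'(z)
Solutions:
 f(z) = -sqrt(C1 + z^2)
 f(z) = sqrt(C1 + z^2)


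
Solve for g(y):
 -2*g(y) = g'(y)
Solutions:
 g(y) = C1*exp(-2*y)


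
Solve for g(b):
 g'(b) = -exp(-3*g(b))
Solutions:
 g(b) = log(C1 - 3*b)/3
 g(b) = log((-3^(1/3) - 3^(5/6)*I)*(C1 - b)^(1/3)/2)
 g(b) = log((-3^(1/3) + 3^(5/6)*I)*(C1 - b)^(1/3)/2)


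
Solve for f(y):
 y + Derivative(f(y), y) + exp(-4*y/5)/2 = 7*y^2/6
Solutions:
 f(y) = C1 + 7*y^3/18 - y^2/2 + 5*exp(-4*y/5)/8


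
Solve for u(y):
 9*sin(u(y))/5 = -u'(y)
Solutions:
 9*y/5 + log(cos(u(y)) - 1)/2 - log(cos(u(y)) + 1)/2 = C1


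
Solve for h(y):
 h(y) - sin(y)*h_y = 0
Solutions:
 h(y) = C1*sqrt(cos(y) - 1)/sqrt(cos(y) + 1)


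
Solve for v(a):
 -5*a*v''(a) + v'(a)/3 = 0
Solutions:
 v(a) = C1 + C2*a^(16/15)


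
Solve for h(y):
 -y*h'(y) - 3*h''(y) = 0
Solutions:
 h(y) = C1 + C2*erf(sqrt(6)*y/6)


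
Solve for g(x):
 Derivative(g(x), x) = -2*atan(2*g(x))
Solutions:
 Integral(1/atan(2*_y), (_y, g(x))) = C1 - 2*x


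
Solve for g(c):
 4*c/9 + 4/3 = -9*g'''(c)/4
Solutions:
 g(c) = C1 + C2*c + C3*c^2 - 2*c^4/243 - 8*c^3/81


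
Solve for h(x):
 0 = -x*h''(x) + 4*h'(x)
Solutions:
 h(x) = C1 + C2*x^5


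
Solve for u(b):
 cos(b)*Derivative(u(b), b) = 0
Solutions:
 u(b) = C1


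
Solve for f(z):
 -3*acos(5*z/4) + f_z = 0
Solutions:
 f(z) = C1 + 3*z*acos(5*z/4) - 3*sqrt(16 - 25*z^2)/5


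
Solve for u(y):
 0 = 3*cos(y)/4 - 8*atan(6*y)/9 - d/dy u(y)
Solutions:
 u(y) = C1 - 8*y*atan(6*y)/9 + 2*log(36*y^2 + 1)/27 + 3*sin(y)/4


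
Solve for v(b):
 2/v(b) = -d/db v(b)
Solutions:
 v(b) = -sqrt(C1 - 4*b)
 v(b) = sqrt(C1 - 4*b)


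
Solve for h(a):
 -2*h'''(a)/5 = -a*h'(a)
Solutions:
 h(a) = C1 + Integral(C2*airyai(2^(2/3)*5^(1/3)*a/2) + C3*airybi(2^(2/3)*5^(1/3)*a/2), a)


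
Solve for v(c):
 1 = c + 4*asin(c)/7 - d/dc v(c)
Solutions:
 v(c) = C1 + c^2/2 + 4*c*asin(c)/7 - c + 4*sqrt(1 - c^2)/7


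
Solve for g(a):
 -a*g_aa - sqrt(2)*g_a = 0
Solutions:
 g(a) = C1 + C2*a^(1 - sqrt(2))


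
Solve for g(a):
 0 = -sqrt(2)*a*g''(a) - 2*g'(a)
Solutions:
 g(a) = C1 + C2*a^(1 - sqrt(2))


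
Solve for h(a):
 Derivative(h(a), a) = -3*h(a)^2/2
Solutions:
 h(a) = 2/(C1 + 3*a)


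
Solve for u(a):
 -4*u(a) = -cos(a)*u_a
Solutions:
 u(a) = C1*(sin(a)^2 + 2*sin(a) + 1)/(sin(a)^2 - 2*sin(a) + 1)
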